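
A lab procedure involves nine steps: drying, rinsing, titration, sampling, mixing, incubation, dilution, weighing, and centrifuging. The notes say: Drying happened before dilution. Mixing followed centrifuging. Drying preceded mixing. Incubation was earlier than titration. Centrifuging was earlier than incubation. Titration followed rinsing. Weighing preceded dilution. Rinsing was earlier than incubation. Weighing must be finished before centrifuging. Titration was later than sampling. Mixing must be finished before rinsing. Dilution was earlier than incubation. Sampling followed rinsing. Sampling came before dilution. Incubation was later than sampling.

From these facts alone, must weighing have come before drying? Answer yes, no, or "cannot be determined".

No chain of stated constraints runs from weighing to drying, and none runs from drying to weighing either.
So the relative order of weighing and drying is not fixed by the given facts.

cannot be determined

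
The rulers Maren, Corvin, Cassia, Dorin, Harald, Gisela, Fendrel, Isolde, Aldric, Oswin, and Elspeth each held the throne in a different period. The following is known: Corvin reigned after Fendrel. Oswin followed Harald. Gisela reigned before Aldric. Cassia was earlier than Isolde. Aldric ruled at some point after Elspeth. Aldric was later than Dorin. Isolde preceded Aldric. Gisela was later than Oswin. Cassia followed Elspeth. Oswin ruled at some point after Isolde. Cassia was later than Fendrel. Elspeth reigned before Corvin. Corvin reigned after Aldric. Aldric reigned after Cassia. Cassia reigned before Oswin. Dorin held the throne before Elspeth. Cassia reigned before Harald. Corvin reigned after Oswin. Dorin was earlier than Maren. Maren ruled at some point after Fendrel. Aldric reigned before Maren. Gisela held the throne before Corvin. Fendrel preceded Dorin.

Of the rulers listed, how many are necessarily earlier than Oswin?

6

Directly stated before Oswin: Cassia, Harald, and Isolde.
Dorin reaches Oswin via Dorin → Elspeth → Cassia → Oswin.
Elspeth reaches Oswin via Elspeth → Cassia → Oswin.
Fendrel reaches Oswin via Fendrel → Cassia → Oswin.
That's Cassia, Dorin, Elspeth, Fendrel, Harald, and Isolde — 6 in all.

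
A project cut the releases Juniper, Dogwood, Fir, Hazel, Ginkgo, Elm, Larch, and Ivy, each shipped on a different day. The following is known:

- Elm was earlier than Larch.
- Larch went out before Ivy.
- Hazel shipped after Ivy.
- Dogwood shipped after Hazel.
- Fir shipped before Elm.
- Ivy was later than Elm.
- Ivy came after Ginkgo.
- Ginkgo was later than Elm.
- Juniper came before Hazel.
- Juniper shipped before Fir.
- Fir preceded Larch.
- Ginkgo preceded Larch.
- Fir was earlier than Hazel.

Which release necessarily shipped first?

Juniper has a chain of constraints placing it before every other release, so Juniper must be first.

Juniper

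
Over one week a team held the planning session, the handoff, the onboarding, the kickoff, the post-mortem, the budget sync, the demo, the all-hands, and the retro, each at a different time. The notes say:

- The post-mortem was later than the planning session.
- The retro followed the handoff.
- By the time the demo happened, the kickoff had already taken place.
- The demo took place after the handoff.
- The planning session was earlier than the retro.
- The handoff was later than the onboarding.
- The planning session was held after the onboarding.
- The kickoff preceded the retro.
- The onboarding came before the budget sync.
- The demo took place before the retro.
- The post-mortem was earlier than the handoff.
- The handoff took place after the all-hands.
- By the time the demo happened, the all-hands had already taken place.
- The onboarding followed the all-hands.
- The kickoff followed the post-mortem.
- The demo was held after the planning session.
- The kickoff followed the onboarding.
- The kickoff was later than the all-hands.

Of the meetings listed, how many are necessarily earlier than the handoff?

4

Directly stated before the handoff: the all-hands, the onboarding, and the post-mortem.
The planning session reaches the handoff via the planning session → the post-mortem → the handoff.
That's the all-hands, the onboarding, the planning session, and the post-mortem — 4 in all.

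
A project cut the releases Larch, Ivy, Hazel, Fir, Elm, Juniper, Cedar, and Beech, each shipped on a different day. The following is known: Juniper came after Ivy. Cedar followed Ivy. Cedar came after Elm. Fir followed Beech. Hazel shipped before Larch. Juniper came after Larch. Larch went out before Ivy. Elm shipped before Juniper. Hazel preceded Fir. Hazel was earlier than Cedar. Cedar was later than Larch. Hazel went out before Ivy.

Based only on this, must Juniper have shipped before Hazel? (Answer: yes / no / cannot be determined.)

Tracing the constraints gives Hazel → Larch → Juniper, so Hazel must come before Juniper.
That means Juniper cannot be before Hazel.

no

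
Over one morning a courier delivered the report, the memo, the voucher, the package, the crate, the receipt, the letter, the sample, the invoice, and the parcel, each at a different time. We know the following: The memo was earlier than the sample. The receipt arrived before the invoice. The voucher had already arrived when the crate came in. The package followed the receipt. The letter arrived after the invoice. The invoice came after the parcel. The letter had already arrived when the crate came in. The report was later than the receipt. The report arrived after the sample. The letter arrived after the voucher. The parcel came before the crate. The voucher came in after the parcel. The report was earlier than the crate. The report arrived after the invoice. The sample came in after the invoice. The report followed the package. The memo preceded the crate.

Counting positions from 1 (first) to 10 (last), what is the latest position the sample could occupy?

The sample must come before the crate and the report — 2 items forced after it.
Everything else can be placed before the sample in some valid order, so the sample can sit as late as position 10 − 2 = 8.

8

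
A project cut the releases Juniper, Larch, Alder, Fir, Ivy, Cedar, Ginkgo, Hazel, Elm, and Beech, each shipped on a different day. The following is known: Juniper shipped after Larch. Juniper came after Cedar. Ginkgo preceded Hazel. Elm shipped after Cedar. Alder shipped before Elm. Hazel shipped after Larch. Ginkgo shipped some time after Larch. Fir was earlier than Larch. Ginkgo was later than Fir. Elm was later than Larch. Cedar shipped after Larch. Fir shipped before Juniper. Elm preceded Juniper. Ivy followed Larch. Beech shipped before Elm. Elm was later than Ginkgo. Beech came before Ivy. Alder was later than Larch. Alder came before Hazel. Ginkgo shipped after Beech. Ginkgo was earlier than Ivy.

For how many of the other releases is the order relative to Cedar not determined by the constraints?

5

Forced before Cedar: Fir and Larch; forced after Cedar: Elm and Juniper.
That leaves Alder, Beech, Ginkgo, Hazel, and Ivy with no forced order relative to Cedar — 5.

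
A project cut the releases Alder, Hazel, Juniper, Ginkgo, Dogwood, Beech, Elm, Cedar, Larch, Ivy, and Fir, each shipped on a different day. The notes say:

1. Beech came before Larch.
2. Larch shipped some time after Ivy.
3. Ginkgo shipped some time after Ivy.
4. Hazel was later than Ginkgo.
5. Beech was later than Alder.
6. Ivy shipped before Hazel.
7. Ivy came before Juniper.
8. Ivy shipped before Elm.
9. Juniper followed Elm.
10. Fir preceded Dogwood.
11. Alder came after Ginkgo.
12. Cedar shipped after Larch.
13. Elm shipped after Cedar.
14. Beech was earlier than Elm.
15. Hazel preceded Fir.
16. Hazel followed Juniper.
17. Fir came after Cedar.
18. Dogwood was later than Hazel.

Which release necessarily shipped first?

Ivy

Ivy has a chain of constraints placing it before every other release, so Ivy must be first.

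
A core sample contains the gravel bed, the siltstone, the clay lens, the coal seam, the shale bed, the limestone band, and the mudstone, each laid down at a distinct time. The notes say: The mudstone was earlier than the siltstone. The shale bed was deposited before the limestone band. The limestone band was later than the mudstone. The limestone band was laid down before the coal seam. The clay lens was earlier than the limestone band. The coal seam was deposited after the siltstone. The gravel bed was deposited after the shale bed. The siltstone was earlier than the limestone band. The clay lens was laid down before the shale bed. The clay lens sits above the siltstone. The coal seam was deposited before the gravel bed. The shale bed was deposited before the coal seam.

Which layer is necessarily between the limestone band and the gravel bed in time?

Tracing the constraints gives the limestone band → the coal seam → the gravel bed, so the coal seam sits after the limestone band and before the gravel bed.
No other layer is forced both after the limestone band and before the gravel bed.

the coal seam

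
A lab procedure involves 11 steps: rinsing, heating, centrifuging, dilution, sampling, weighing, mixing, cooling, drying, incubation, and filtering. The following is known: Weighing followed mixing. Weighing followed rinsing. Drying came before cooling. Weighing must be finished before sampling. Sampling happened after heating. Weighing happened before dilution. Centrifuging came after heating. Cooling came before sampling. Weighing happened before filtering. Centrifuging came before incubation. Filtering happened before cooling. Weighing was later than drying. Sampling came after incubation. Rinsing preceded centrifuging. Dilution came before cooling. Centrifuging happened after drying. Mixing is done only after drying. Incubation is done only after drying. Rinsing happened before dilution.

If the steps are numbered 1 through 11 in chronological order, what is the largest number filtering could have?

9

Filtering must come before cooling and sampling — 2 steps forced after it.
Everything else can be placed before filtering in some valid order, so filtering can sit as late as position 11 − 2 = 9.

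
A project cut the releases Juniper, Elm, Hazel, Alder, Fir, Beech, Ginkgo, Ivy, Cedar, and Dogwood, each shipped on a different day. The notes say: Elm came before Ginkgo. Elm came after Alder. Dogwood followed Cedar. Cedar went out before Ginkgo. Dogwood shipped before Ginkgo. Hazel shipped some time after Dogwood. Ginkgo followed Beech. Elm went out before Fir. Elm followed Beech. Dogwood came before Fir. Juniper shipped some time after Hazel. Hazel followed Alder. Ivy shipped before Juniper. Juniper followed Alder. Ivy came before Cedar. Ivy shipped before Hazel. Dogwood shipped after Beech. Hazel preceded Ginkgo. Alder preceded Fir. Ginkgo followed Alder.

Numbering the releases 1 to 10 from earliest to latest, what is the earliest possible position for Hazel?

6

Alder, Beech, Cedar, Dogwood, and Ivy must all come before Hazel — 5 forced predecessors.
Nothing else is forced ahead of Hazel, so its earliest slot is position 5 + 1 = 6.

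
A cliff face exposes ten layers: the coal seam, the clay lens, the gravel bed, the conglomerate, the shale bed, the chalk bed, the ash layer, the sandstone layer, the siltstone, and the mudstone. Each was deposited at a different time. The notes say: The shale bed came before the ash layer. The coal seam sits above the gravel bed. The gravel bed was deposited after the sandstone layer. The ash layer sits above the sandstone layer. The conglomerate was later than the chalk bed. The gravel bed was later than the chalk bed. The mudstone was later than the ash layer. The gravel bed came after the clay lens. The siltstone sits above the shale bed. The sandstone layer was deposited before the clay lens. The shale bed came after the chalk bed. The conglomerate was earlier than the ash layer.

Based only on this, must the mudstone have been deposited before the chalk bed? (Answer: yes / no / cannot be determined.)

Tracing the constraints gives the chalk bed → the conglomerate → the ash layer → the mudstone, so the chalk bed must come before the mudstone.
That means the mudstone cannot be before the chalk bed.

no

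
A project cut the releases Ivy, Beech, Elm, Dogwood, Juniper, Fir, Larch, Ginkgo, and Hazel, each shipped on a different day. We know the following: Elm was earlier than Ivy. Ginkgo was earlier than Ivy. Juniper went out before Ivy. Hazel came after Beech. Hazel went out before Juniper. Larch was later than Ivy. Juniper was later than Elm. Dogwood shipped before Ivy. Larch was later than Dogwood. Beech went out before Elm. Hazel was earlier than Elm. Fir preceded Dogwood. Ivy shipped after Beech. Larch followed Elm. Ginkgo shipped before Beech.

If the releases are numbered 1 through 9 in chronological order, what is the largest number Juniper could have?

7

Juniper must come before Ivy and Larch — 2 releases forced after it.
Everything else can be placed before Juniper in some valid order, so Juniper can sit as late as position 9 − 2 = 7.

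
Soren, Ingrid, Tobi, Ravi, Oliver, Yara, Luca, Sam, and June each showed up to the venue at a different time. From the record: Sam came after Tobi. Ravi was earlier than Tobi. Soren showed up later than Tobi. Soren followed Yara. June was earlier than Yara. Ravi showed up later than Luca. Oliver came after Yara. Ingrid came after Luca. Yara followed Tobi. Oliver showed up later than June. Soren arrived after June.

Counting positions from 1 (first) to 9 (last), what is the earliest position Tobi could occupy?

3

Luca and Ravi must both come before Tobi — 2 forced predecessors.
Nothing else is forced ahead of Tobi, so their earliest slot is position 2 + 1 = 3.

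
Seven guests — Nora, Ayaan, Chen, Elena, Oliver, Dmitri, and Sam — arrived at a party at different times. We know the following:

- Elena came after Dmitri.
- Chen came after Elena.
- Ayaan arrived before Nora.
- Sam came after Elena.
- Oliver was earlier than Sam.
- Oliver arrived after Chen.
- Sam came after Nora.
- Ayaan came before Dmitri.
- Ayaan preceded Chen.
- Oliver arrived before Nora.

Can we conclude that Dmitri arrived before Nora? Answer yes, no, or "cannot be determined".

yes

Chain the constraints: Dmitri → Elena → Chen → Oliver → Nora. Each link is directly stated, so Dmitri comes before Nora.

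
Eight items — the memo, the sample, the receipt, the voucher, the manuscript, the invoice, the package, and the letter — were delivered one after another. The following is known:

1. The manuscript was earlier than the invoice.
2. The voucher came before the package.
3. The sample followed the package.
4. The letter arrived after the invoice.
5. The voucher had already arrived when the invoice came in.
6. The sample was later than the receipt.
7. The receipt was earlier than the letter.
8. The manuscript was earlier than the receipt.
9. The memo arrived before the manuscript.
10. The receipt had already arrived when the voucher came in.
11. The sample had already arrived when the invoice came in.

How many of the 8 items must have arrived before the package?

Directly stated before the package: the voucher.
The manuscript reaches the package via the manuscript → the receipt → the voucher → the package.
The memo reaches the package via the memo → the manuscript → the receipt → the voucher → the package.
The receipt reaches the package via the receipt → the voucher → the package.
That's the manuscript, the memo, the receipt, and the voucher — 4 in all.

4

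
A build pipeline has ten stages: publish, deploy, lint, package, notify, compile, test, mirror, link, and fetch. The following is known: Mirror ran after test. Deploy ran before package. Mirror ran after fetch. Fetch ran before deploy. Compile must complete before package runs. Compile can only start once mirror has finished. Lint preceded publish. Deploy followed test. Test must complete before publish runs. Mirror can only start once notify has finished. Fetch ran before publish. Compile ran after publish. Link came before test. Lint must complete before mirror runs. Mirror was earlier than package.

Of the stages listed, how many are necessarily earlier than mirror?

Directly stated before mirror: fetch, lint, notify, and test.
Link reaches mirror via link → test → mirror.
No chain forces compile (or any of the others) ahead of mirror.
That's fetch, link, lint, notify, and test — 5 in all.

5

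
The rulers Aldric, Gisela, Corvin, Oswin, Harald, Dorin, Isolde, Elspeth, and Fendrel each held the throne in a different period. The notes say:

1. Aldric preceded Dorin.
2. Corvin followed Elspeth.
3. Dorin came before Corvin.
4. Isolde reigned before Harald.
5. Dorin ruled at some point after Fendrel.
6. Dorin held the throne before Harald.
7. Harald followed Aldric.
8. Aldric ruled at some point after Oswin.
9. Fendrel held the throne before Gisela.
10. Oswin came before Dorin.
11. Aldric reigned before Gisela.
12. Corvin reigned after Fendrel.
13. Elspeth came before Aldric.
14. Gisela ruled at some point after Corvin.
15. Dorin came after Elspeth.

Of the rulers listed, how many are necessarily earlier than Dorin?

4

Directly stated before Dorin: Aldric, Elspeth, Fendrel, and Oswin.
No chain forces Corvin (or any of the others) ahead of Dorin.
That's Aldric, Elspeth, Fendrel, and Oswin — 4 in all.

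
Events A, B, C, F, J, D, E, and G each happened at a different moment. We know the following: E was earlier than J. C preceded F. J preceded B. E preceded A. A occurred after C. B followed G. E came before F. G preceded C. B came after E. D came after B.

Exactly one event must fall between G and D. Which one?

Tracing the constraints gives G → B → D, so B sits after G and before D.
No other event is forced both after G and before D.

B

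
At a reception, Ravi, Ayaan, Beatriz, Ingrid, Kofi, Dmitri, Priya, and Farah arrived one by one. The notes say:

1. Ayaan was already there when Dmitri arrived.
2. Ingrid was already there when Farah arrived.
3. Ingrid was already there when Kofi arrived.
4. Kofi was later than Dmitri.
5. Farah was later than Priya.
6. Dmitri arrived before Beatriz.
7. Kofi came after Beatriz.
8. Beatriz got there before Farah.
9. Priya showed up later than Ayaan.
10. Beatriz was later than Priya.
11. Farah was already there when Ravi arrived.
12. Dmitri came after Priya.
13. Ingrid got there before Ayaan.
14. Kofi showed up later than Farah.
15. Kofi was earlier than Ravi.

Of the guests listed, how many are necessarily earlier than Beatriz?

Directly stated before Beatriz: Dmitri and Priya.
Ayaan reaches Beatriz via Ayaan → Dmitri → Beatriz.
Ingrid reaches Beatriz via Ingrid → Ayaan → Dmitri → Beatriz.
No chain forces Farah (or any of the others) ahead of Beatriz.
That's Ayaan, Dmitri, Ingrid, and Priya — 4 in all.

4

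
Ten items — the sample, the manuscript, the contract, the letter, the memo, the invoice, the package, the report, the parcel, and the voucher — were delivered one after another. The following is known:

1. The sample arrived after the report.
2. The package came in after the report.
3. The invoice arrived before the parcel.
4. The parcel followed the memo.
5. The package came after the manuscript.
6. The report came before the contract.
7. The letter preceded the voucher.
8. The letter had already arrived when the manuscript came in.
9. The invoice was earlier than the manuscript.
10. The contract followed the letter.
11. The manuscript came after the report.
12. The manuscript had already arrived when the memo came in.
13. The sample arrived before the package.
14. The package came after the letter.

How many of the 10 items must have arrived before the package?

5

Directly stated before the package: the letter, the manuscript, the report, and the sample.
The invoice reaches the package via the invoice → the manuscript → the package.
No chain forces the parcel (or any of the others) ahead of the package.
That's the invoice, the letter, the manuscript, the report, and the sample — 5 in all.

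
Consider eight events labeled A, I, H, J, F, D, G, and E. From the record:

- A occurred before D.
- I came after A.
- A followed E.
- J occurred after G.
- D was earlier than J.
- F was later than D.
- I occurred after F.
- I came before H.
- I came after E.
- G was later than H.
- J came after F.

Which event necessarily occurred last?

J

Every other event has a chain of constraints placing it before J, so J is last.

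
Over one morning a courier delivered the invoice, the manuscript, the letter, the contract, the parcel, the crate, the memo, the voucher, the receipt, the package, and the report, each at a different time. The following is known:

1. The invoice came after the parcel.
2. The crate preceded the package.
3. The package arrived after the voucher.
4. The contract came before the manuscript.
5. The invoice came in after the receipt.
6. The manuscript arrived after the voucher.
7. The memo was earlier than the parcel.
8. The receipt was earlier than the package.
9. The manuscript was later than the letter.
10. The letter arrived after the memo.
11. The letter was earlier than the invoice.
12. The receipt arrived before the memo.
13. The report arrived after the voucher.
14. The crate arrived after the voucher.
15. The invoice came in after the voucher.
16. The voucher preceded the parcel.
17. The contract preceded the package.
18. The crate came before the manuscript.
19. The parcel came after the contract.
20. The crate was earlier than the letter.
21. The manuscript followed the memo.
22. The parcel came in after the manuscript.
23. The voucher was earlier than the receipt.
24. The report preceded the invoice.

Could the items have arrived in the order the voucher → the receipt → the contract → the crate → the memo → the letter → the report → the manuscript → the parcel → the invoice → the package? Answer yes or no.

Check each stated constraint against the proposed order — e.g. the voucher is ahead of the invoice; the voucher is ahead of the package. Every pair is in the required order; nothing is violated.

yes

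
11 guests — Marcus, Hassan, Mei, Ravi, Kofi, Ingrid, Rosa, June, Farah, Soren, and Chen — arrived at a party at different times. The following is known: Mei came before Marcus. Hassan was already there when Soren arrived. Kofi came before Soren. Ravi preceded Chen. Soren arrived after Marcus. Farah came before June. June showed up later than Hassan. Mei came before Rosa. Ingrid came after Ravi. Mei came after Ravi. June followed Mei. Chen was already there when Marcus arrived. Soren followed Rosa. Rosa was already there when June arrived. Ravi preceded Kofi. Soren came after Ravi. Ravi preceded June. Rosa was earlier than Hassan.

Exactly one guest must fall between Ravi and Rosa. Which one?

Mei

Tracing the constraints gives Ravi → Mei → Rosa, so Mei sits after Ravi and before Rosa.
No other guest is forced both after Ravi and before Rosa.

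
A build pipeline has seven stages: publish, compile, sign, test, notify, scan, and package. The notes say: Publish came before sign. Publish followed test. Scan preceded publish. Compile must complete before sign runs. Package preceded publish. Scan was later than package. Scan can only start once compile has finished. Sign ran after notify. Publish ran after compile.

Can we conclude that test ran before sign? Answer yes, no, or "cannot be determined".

Chain the constraints: test → publish → sign. Each link is directly stated, so test comes before sign.

yes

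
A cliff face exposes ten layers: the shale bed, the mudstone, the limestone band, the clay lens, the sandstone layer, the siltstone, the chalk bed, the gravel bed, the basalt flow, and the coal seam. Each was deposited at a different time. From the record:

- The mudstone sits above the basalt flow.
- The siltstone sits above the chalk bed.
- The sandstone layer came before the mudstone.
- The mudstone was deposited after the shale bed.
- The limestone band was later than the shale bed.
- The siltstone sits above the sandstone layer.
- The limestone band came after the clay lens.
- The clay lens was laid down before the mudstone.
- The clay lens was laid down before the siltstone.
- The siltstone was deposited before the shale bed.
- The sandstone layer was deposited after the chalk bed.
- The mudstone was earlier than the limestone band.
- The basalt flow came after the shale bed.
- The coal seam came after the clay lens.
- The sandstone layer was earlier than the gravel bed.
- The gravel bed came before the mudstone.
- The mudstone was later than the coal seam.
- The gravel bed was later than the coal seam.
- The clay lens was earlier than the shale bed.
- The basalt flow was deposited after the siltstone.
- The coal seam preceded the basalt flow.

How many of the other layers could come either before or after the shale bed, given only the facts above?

2

Forced before the shale bed: the chalk bed, the clay lens, the sandstone layer, and the siltstone; forced after the shale bed: the basalt flow, the limestone band, and the mudstone.
That leaves the coal seam and the gravel bed with no forced order relative to the shale bed — 2.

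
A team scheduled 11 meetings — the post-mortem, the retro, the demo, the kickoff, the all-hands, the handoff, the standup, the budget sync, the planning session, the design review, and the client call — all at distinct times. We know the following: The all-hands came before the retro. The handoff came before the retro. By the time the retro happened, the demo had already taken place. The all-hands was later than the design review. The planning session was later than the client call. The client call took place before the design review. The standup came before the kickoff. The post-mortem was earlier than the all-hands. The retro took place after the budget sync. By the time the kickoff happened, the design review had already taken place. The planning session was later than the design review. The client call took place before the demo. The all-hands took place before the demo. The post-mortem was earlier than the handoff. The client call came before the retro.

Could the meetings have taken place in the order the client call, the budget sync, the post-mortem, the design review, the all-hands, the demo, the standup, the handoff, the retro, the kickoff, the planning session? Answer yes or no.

Check each stated constraint against the proposed order — e.g. the client call is ahead of the retro; the client call is ahead of the planning session. Every pair is in the required order; nothing is violated.

yes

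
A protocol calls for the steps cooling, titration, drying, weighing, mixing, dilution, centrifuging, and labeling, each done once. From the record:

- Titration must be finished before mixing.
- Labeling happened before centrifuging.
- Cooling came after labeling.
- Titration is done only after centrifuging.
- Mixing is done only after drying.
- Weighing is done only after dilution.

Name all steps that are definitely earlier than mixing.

centrifuging, drying, labeling, titration

Directly stated before mixing: drying and titration.
Centrifuging reaches mixing via centrifuging → titration → mixing.
Labeling reaches mixing via labeling → centrifuging → titration → mixing.
No chain forces cooling (or any of the others) ahead of mixing.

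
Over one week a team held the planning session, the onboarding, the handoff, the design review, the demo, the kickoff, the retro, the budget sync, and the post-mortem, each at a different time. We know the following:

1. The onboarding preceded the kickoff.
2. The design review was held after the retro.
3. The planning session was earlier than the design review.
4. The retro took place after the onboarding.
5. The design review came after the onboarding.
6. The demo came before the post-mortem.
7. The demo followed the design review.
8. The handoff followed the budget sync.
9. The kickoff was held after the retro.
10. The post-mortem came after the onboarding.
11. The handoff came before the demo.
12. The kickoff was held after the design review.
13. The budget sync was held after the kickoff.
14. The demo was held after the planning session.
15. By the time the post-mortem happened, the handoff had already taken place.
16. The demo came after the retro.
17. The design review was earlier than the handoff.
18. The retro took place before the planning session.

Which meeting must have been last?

Every other meeting has a chain of constraints placing it before the post-mortem, so the post-mortem is last.

the post-mortem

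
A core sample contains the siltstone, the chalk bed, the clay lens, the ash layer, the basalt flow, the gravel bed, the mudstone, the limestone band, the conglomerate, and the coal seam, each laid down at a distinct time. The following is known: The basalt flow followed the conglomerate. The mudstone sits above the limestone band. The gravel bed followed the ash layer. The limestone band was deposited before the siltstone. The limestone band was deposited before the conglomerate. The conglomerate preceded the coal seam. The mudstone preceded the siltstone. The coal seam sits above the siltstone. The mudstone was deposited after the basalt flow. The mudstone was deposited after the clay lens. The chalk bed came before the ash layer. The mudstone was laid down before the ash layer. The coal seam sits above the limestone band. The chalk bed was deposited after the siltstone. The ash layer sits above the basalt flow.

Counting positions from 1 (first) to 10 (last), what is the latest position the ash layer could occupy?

9

The ash layer must come before the gravel bed — 1 layer forced after it.
Everything else can be placed before the ash layer in some valid order, so the ash layer can sit as late as position 10 − 1 = 9.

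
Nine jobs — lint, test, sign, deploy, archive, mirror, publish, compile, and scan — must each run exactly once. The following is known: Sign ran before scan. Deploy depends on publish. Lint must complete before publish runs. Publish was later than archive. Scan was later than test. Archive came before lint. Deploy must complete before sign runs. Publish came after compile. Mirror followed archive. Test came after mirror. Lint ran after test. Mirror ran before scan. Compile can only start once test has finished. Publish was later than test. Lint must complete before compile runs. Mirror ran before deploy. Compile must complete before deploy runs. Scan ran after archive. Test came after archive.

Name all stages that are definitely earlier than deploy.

archive, compile, lint, mirror, publish, test

Directly stated before deploy: compile, mirror, and publish.
Archive reaches deploy via archive → mirror → deploy.
Lint reaches deploy via lint → compile → deploy.
Test reaches deploy via test → compile → deploy.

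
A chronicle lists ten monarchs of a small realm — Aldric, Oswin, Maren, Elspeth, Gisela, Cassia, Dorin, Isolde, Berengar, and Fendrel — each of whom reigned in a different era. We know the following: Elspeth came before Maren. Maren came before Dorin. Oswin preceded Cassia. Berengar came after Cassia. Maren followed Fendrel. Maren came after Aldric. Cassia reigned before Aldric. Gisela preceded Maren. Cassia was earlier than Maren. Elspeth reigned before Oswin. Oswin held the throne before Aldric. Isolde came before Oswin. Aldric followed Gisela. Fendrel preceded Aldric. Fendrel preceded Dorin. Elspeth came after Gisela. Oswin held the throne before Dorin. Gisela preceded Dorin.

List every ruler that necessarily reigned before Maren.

Directly stated before Maren: Aldric, Cassia, Elspeth, Fendrel, and Gisela.
Isolde reaches Maren via Isolde → Oswin → Aldric → Maren.
Oswin reaches Maren via Oswin → Aldric → Maren.

Aldric, Cassia, Elspeth, Fendrel, Gisela, Isolde, Oswin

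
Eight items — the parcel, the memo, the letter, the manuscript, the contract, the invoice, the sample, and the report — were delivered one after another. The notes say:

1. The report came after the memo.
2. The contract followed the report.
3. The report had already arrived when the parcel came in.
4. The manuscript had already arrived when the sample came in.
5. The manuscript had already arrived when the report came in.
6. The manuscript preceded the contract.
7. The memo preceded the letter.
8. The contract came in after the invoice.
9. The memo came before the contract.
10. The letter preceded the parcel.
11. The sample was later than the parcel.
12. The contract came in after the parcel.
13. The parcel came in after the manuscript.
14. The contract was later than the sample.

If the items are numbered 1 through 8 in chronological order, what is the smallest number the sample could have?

The letter, the manuscript, the memo, the parcel, and the report must all come before the sample — 5 forced predecessors.
Nothing else is forced ahead of the sample, so its earliest slot is position 5 + 1 = 6.

6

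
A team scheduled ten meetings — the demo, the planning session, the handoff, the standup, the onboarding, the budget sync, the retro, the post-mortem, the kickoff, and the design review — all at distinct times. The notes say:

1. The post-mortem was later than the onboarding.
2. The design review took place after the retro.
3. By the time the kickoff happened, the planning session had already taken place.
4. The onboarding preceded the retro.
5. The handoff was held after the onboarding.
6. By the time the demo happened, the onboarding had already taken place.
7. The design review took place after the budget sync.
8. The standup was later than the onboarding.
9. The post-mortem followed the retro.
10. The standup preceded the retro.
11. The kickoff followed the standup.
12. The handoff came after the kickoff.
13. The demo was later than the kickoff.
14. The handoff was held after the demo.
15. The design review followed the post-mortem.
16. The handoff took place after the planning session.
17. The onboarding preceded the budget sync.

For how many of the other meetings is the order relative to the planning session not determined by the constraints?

Forced after the planning session: the demo, the handoff, and the kickoff.
That leaves the budget sync, the design review, the onboarding, the post-mortem, the retro, and the standup with no forced order relative to the planning session — 6.

6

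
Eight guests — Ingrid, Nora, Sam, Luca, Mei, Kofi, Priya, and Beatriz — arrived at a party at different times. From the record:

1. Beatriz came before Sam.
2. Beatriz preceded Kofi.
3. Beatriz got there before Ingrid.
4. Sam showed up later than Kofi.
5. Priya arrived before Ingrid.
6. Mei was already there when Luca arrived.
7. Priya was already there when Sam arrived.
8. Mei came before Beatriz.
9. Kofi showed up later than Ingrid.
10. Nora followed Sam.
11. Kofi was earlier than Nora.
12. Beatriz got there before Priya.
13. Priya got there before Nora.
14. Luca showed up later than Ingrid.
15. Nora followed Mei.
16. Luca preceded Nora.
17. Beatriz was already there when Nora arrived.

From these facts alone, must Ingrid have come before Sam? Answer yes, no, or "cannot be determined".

Chain the constraints: Ingrid → Kofi → Sam. Each link is directly stated, so Ingrid comes before Sam.

yes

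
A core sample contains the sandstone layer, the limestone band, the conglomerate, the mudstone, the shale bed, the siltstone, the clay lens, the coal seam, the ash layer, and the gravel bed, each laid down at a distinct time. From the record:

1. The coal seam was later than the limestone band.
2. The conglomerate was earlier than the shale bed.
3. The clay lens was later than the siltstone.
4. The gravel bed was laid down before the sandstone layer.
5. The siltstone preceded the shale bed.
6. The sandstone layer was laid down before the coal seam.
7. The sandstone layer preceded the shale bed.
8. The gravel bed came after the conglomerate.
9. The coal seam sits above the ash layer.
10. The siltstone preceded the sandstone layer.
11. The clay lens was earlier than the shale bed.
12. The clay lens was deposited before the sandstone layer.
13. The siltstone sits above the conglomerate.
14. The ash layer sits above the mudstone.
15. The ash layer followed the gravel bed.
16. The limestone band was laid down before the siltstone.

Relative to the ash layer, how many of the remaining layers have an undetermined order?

Forced before the ash layer: the conglomerate, the gravel bed, and the mudstone; forced after the ash layer: the coal seam.
That leaves the clay lens, the limestone band, the sandstone layer, the shale bed, and the siltstone with no forced order relative to the ash layer — 5.

5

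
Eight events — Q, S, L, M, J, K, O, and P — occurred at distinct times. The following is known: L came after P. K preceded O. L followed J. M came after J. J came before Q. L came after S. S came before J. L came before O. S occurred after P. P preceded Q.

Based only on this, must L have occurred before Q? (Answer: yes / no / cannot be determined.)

No chain of stated constraints runs from L to Q, and none runs from Q to L either.
So the relative order of L and Q is not fixed by the given facts.

cannot be determined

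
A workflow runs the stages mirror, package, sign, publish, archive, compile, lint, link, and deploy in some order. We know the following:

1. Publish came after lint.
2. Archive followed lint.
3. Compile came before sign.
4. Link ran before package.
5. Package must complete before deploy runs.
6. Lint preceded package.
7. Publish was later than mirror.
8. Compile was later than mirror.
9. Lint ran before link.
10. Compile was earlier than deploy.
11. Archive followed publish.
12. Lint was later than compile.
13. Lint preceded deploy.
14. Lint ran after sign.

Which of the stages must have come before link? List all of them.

Directly stated before link: lint.
Compile reaches link via compile → lint → link.
Mirror reaches link via mirror → compile → lint → link.
Sign reaches link via sign → lint → link.

compile, lint, mirror, sign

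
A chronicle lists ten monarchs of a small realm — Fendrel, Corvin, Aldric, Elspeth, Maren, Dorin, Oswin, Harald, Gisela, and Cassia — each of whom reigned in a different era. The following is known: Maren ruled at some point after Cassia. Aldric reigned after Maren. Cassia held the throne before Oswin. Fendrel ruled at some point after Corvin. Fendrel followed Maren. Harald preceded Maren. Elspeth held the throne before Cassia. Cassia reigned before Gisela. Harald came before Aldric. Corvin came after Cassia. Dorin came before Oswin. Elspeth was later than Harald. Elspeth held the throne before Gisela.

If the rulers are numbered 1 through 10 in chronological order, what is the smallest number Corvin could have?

4

Cassia, Elspeth, and Harald must all come before Corvin — 3 forced predecessors.
Nothing else is forced ahead of Corvin, so their earliest slot is position 3 + 1 = 4.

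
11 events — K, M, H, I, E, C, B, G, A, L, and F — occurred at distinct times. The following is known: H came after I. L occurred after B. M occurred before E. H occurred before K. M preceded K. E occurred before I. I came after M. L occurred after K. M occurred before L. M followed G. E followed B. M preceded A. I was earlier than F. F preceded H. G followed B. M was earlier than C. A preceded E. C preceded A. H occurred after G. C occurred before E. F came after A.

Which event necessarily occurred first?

B

B has a chain of constraints placing it before every other event, so B must be first.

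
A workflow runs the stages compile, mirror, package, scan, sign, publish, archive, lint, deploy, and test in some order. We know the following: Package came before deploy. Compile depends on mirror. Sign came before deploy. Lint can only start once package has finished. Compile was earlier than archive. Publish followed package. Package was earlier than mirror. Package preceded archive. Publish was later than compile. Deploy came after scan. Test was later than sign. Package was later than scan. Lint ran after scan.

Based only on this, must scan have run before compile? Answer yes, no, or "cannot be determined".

yes

Chain the constraints: scan → package → mirror → compile. Each link is directly stated, so scan comes before compile.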